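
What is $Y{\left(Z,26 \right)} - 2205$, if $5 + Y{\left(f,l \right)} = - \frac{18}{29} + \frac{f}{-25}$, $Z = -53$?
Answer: $- \frac{1601163}{725} \approx -2208.5$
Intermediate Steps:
$Y{\left(f,l \right)} = - \frac{163}{29} - \frac{f}{25}$ ($Y{\left(f,l \right)} = -5 + \left(- \frac{18}{29} + \frac{f}{-25}\right) = -5 + \left(\left(-18\right) \frac{1}{29} + f \left(- \frac{1}{25}\right)\right) = -5 - \left(\frac{18}{29} + \frac{f}{25}\right) = - \frac{163}{29} - \frac{f}{25}$)
$Y{\left(Z,26 \right)} - 2205 = \left(- \frac{163}{29} - - \frac{53}{25}\right) - 2205 = \left(- \frac{163}{29} + \frac{53}{25}\right) - 2205 = - \frac{2538}{725} - 2205 = - \frac{1601163}{725}$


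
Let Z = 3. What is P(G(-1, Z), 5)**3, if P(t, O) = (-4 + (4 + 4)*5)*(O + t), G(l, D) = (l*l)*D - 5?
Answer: 1259712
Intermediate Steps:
G(l, D) = -5 + D*l**2 (G(l, D) = l**2*D - 5 = D*l**2 - 5 = -5 + D*l**2)
P(t, O) = 36*O + 36*t (P(t, O) = (-4 + 8*5)*(O + t) = (-4 + 40)*(O + t) = 36*(O + t) = 36*O + 36*t)
P(G(-1, Z), 5)**3 = (36*5 + 36*(-5 + 3*(-1)**2))**3 = (180 + 36*(-5 + 3*1))**3 = (180 + 36*(-5 + 3))**3 = (180 + 36*(-2))**3 = (180 - 72)**3 = 108**3 = 1259712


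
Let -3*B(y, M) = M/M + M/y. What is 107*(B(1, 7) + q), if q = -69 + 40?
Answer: -10165/3 ≈ -3388.3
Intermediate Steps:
B(y, M) = -1/3 - M/(3*y) (B(y, M) = -(M/M + M/y)/3 = -(1 + M/y)/3 = -1/3 - M/(3*y))
q = -29
107*(B(1, 7) + q) = 107*((1/3)*(-1*7 - 1*1)/1 - 29) = 107*((1/3)*1*(-7 - 1) - 29) = 107*((1/3)*1*(-8) - 29) = 107*(-8/3 - 29) = 107*(-95/3) = -10165/3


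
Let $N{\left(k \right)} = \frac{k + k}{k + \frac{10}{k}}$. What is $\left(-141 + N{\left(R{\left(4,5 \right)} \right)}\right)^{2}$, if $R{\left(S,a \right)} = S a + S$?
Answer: $\frac{1659503169}{85849} \approx 19331.0$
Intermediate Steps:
$R{\left(S,a \right)} = S + S a$
$N{\left(k \right)} = \frac{2 k}{k + \frac{10}{k}}$
$\left(-141 + N{\left(R{\left(4,5 \right)} \right)}\right)^{2} = \left(-141 + \frac{2 \left(4 \left(1 + 5\right)\right)^{2}}{10 + \left(4 \left(1 + 5\right)\right)^{2}}\right)^{2} = \left(-141 + \frac{2 \left(4 \cdot 6\right)^{2}}{10 + \left(4 \cdot 6\right)^{2}}\right)^{2} = \left(-141 + \frac{2 \cdot 24^{2}}{10 + 24^{2}}\right)^{2} = \left(-141 + 2 \cdot 576 \frac{1}{10 + 576}\right)^{2} = \left(-141 + 2 \cdot 576 \cdot \frac{1}{586}\right)^{2} = \left(-141 + \frac{576}{293}\right)^{2} = \left(- \frac{40737}{293}\right)^{2} = \frac{1659503169}{85849}$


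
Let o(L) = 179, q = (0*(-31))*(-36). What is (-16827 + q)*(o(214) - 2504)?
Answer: 39122775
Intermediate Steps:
q = 0 (q = 0*(-36) = 0)
(-16827 + q)*(o(214) - 2504) = (-16827 + 0)*(179 - 2504) = -16827*(-2325) = 39122775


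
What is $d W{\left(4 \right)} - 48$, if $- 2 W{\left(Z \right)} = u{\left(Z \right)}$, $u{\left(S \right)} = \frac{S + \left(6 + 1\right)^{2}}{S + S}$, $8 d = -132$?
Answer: $\frac{213}{32} \approx 6.6563$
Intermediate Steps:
$d = - \frac{33}{2}$ ($d = \frac{1}{8} \left(-132\right) = - \frac{33}{2} \approx -16.5$)
$u{\left(S \right)} = \frac{49 + S}{2 S}$ ($u{\left(S \right)} = \frac{S + 7^{2}}{2 S} = \left(S + 49\right) \frac{1}{2 S} = \left(49 + S\right) \frac{1}{2 S} = \frac{49 + S}{2 S}$)
$W{\left(Z \right)} = - \frac{49 + Z}{4 Z}$ ($W{\left(Z \right)} = - \frac{\frac{1}{2} \frac{1}{Z} \left(49 + Z\right)}{2} = - \frac{49 + Z}{4 Z}$)
$d W{\left(4 \right)} - 48 = - \frac{33 \frac{-49 - 4}{4 \cdot 4}}{2} - 48 = - \frac{33 \cdot \frac{1}{4} \cdot \frac{1}{4} \left(-49 - 4\right)}{2} - 48 = - \frac{33 \cdot \frac{1}{4} \cdot \frac{1}{4} \left(-53\right)}{2} - 48 = \left(- \frac{33}{2}\right) \left(- \frac{53}{16}\right) - 48 = \frac{1749}{32} - 48 = \frac{213}{32}$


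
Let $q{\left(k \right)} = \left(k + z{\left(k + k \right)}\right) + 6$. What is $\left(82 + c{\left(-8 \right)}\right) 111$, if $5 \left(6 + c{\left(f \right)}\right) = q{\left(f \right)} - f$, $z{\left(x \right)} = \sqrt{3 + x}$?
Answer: $\frac{42846}{5} + \frac{111 i \sqrt{13}}{5} \approx 8569.2 + 80.043 i$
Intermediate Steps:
$q{\left(k \right)} = 6 + k + \sqrt{3 + 2 k}$ ($q{\left(k \right)} = \left(k + \sqrt{3 + \left(k + k\right)}\right) + 6 = \left(k + \sqrt{3 + 2 k}\right) + 6 = 6 + k + \sqrt{3 + 2 k}$)
$c{\left(f \right)} = - \frac{24}{5} + \frac{\sqrt{3 + 2 f}}{5}$ ($c{\left(f \right)} = -6 + \frac{\left(6 + f + \sqrt{3 + 2 f}\right) - f}{5} = -6 + \frac{6 + \sqrt{3 + 2 f}}{5} = -6 + \left(\frac{6}{5} + \frac{\sqrt{3 + 2 f}}{5}\right) = - \frac{24}{5} + \frac{\sqrt{3 + 2 f}}{5}$)
$\left(82 + c{\left(-8 \right)}\right) 111 = \left(82 - \left(\frac{24}{5} - \frac{\sqrt{3 + 2 \left(-8\right)}}{5}\right)\right) 111 = \left(82 - \left(\frac{24}{5} - \frac{\sqrt{3 - 16}}{5}\right)\right) 111 = \left(82 - \left(\frac{24}{5} - \frac{\sqrt{-13}}{5}\right)\right) 111 = \left(82 - \left(\frac{24}{5} - \frac{i \sqrt{13}}{5}\right)\right) 111 = \left(\frac{386}{5} + \frac{i \sqrt{13}}{5}\right) 111 = \frac{42846}{5} + \frac{111 i \sqrt{13}}{5}$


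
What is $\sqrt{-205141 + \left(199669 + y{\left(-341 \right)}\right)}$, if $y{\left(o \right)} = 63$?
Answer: $3 i \sqrt{601} \approx 73.546 i$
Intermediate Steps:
$\sqrt{-205141 + \left(199669 + y{\left(-341 \right)}\right)} = \sqrt{-205141 + \left(199669 + 63\right)} = \sqrt{-205141 + 199732} = \sqrt{-5409} = 3 i \sqrt{601}$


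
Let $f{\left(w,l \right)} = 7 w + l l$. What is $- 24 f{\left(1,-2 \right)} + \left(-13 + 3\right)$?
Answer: $-274$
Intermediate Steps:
$f{\left(w,l \right)} = l^{2} + 7 w$ ($f{\left(w,l \right)} = 7 w + l^{2} = l^{2} + 7 w$)
$- 24 f{\left(1,-2 \right)} + \left(-13 + 3\right) = - 24 \left(\left(-2\right)^{2} + 7 \cdot 1\right) + \left(-13 + 3\right) = - 24 \left(4 + 7\right) - 10 = \left(-24\right) 11 - 10 = -264 - 10 = -274$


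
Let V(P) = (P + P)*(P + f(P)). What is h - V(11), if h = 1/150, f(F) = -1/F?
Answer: -35999/150 ≈ -239.99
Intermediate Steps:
V(P) = 2*P*(P - 1/P) (V(P) = (P + P)*(P - 1/P) = (2*P)*(P - 1/P) = 2*P*(P - 1/P))
h = 1/150 ≈ 0.0066667
h - V(11) = 1/150 - (-2 + 2*11**2) = 1/150 - (-2 + 2*121) = 1/150 - (-2 + 242) = 1/150 - 1*240 = 1/150 - 240 = -35999/150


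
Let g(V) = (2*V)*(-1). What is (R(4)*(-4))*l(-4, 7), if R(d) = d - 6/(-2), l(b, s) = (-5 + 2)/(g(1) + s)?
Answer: 84/5 ≈ 16.800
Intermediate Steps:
g(V) = -2*V
l(b, s) = -3/(-2 + s) (l(b, s) = (-5 + 2)/(-2*1 + s) = -3/(-2 + s))
R(d) = 3 + d (R(d) = d - 6*(-½) = d + 3 = 3 + d)
(R(4)*(-4))*l(-4, 7) = ((3 + 4)*(-4))*(-3/(-2 + 7)) = (7*(-4))*(-3/5) = -(-84)/5 = -28*(-⅗) = 84/5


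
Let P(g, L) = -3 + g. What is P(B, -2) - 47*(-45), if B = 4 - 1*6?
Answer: 2110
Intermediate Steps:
B = -2 (B = 4 - 6 = -2)
P(B, -2) - 47*(-45) = (-3 - 2) - 47*(-45) = -5 + 2115 = 2110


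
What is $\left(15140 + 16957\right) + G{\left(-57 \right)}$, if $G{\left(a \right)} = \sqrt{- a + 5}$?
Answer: $32097 + \sqrt{62} \approx 32105.0$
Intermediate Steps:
$G{\left(a \right)} = \sqrt{5 - a}$
$\left(15140 + 16957\right) + G{\left(-57 \right)} = \left(15140 + 16957\right) + \sqrt{5 - -57} = 32097 + \sqrt{5 + 57} = 32097 + \sqrt{62}$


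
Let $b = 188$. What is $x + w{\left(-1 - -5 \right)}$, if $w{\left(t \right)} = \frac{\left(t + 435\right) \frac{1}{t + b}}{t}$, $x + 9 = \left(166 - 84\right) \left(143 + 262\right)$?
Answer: $\frac{25498807}{768} \approx 33202.0$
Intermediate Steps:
$x = 33201$ ($x = -9 + \left(166 - 84\right) \left(143 + 262\right) = -9 + 82 \cdot 405 = -9 + 33210 = 33201$)
$w{\left(t \right)} = \frac{435 + t}{t \left(188 + t\right)}$ ($w{\left(t \right)} = \frac{\left(t + 435\right) \frac{1}{t + 188}}{t} = \frac{\left(435 + t\right) \frac{1}{188 + t}}{t} = \frac{\frac{1}{188 + t} \left(435 + t\right)}{t} = \frac{435 + t}{t \left(188 + t\right)}$)
$x + w{\left(-1 - -5 \right)} = 33201 + \frac{435 - -4}{\left(-1 - -5\right) \left(188 - -4\right)} = 33201 + \frac{435 + \left(-1 + 5\right)}{\left(-1 + 5\right) \left(188 + \left(-1 + 5\right)\right)} = 33201 + \frac{435 + 4}{4 \left(188 + 4\right)} = 33201 + \frac{1}{4} \cdot \frac{1}{192} \cdot 439 = 33201 + \frac{439}{768} = \frac{25498807}{768}$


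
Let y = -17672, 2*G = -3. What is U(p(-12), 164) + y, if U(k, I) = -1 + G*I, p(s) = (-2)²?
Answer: -17919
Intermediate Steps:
G = -3/2 (G = (½)*(-3) = -3/2 ≈ -1.5000)
p(s) = 4
U(k, I) = -1 - 3*I/2
U(p(-12), 164) + y = (-1 - 3/2*164) - 17672 = (-1 - 246) - 17672 = -247 - 17672 = -17919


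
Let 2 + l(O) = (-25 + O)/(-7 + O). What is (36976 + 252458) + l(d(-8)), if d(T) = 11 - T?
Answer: 578863/2 ≈ 2.8943e+5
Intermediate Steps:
l(O) = -2 + (-25 + O)/(-7 + O)
(36976 + 252458) + l(d(-8)) = (36976 + 252458) + (-11 - (11 - 1*(-8)))/(-7 + (11 - 1*(-8))) = 289434 + (-11 - (11 + 8))/(-7 + (11 + 8)) = 289434 + (-11 - 1*19)/(-7 + 19) = 289434 + (-11 - 19)/12 = 289434 + (1/12)*(-30) = 289434 - 5/2 = 578863/2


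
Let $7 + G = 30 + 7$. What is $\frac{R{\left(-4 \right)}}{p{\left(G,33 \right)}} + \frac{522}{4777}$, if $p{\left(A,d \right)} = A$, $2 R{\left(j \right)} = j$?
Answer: $\frac{3053}{71655} \approx 0.042607$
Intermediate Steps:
$R{\left(j \right)} = \frac{j}{2}$
$G = 30$ ($G = -7 + \left(30 + 7\right) = -7 + 37 = 30$)
$\frac{R{\left(-4 \right)}}{p{\left(G,33 \right)}} + \frac{522}{4777} = \frac{\frac{1}{2} \left(-4\right)}{30} + \frac{522}{4777} = \left(-2\right) \frac{1}{30} + 522 \cdot \frac{1}{4777} = - \frac{1}{15} + \frac{522}{4777} = \frac{3053}{71655}$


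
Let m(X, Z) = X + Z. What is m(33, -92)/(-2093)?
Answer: 59/2093 ≈ 0.028189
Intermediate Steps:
m(33, -92)/(-2093) = (33 - 92)/(-2093) = -59*(-1/2093) = 59/2093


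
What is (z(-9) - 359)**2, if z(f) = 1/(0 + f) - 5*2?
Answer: 11035684/81 ≈ 1.3624e+5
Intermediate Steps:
z(f) = -10 + 1/f (z(f) = 1/f - 10 = -10 + 1/f)
(z(-9) - 359)**2 = ((-10 + 1/(-9)) - 359)**2 = ((-10 - 1/9) - 359)**2 = (-91/9 - 359)**2 = (-3322/9)**2 = 11035684/81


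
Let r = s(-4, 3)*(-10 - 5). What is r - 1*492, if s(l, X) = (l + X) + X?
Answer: -522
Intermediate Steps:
s(l, X) = l + 2*X (s(l, X) = (X + l) + X = l + 2*X)
r = -30 (r = (-4 + 2*3)*(-10 - 5) = (-4 + 6)*(-15) = 2*(-15) = -30)
r - 1*492 = -30 - 1*492 = -30 - 492 = -522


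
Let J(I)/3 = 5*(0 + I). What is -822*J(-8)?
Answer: 98640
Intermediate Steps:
J(I) = 15*I (J(I) = 3*(5*(0 + I)) = 3*(5*I) = 15*I)
-822*J(-8) = -12330*(-8) = -822*(-120) = 98640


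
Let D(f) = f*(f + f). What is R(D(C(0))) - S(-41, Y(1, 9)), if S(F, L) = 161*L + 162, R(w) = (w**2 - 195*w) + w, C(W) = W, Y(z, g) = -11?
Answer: 1609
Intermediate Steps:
D(f) = 2*f**2 (D(f) = f*(2*f) = 2*f**2)
R(w) = w**2 - 194*w
S(F, L) = 162 + 161*L
R(D(C(0))) - S(-41, Y(1, 9)) = (2*0**2)*(-194 + 2*0**2) - (162 + 161*(-11)) = (2*0)*(-194 + 2*0) - (162 - 1771) = 0*(-194 + 0) - 1*(-1609) = 0*(-194) + 1609 = 0 + 1609 = 1609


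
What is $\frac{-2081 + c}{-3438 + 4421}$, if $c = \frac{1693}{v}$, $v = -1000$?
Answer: $- \frac{2082693}{983000} \approx -2.1187$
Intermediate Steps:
$c = - \frac{1693}{1000}$ ($c = \frac{1693}{-1000} = 1693 \left(- \frac{1}{1000}\right) = - \frac{1693}{1000} \approx -1.693$)
$\frac{-2081 + c}{-3438 + 4421} = \frac{-2081 - \frac{1693}{1000}}{-3438 + 4421} = - \frac{2082693}{1000 \cdot 983} = \left(- \frac{2082693}{1000}\right) \frac{1}{983} = - \frac{2082693}{983000}$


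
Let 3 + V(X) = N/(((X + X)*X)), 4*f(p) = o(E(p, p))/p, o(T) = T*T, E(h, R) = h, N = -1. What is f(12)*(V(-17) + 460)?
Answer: 792435/578 ≈ 1371.0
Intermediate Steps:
o(T) = T**2
f(p) = p/4 (f(p) = (p**2/p)/4 = p/4)
V(X) = -3 - 1/(2*X**2) (V(X) = -3 - 1/((X + X)*X) = -3 - 1/((2*X)*X) = -3 - 1/(2*X**2))
f(12)*(V(-17) + 460) = ((1/4)*12)*((-3 - 1/2/(-17)**2) + 460) = 3*((-3 - 1/2*1/289) + 460) = 3*((-3 - 1/578) + 460) = 3*(-1735/578 + 460) = 3*(264145/578) = 792435/578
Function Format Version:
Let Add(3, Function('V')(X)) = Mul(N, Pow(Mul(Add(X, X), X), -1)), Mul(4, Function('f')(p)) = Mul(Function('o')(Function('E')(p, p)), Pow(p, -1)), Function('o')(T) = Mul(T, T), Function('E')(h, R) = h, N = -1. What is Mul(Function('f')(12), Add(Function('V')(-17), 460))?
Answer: Rational(792435, 578) ≈ 1371.0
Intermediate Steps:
Function('o')(T) = Pow(T, 2)
Function('f')(p) = Mul(Rational(1, 4), p) (Function('f')(p) = Mul(Rational(1, 4), Mul(Pow(p, 2), Pow(p, -1))) = Mul(Rational(1, 4), p))
Function('V')(X) = Add(-3, Mul(Rational(-1, 2), Pow(X, -2))) (Function('V')(X) = Add(-3, Mul(-1, Pow(Mul(Add(X, X), X), -1))) = Add(-3, Mul(-1, Pow(Mul(Mul(2, X), X), -1))) = Add(-3, Mul(-1, Pow(Mul(2, Pow(X, 2)), -1))) = Add(-3, Mul(-1, Mul(Rational(1, 2), Pow(X, -2)))) = Add(-3, Mul(Rational(-1, 2), Pow(X, -2))))
Mul(Function('f')(12), Add(Function('V')(-17), 460)) = Mul(Mul(Rational(1, 4), 12), Add(Add(-3, Mul(Rational(-1, 2), Pow(-17, -2))), 460)) = Mul(3, Add(Add(-3, Mul(Rational(-1, 2), Rational(1, 289))), 460)) = Mul(3, Add(Add(-3, Rational(-1, 578)), 460)) = Mul(3, Add(Rational(-1735, 578), 460)) = Mul(3, Rational(264145, 578)) = Rational(792435, 578)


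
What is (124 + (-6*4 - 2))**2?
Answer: 9604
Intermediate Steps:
(124 + (-6*4 - 2))**2 = (124 + (-24 - 2))**2 = (124 - 26)**2 = 98**2 = 9604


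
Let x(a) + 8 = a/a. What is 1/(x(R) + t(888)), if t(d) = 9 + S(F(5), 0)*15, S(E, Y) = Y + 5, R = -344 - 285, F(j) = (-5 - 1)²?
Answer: 1/77 ≈ 0.012987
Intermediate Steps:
F(j) = 36 (F(j) = (-6)² = 36)
R = -629
x(a) = -7 (x(a) = -8 + a/a = -8 + 1 = -7)
S(E, Y) = 5 + Y
t(d) = 84 (t(d) = 9 + (5 + 0)*15 = 9 + 5*15 = 9 + 75 = 84)
1/(x(R) + t(888)) = 1/(-7 + 84) = 1/77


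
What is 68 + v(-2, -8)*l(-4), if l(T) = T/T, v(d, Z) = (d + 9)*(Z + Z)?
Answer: -44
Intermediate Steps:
v(d, Z) = 2*Z*(9 + d) (v(d, Z) = (9 + d)*(2*Z) = 2*Z*(9 + d))
l(T) = 1
68 + v(-2, -8)*l(-4) = 68 + (2*(-8)*(9 - 2))*1 = 68 + (2*(-8)*7)*1 = 68 - 112*1 = 68 - 112 = -44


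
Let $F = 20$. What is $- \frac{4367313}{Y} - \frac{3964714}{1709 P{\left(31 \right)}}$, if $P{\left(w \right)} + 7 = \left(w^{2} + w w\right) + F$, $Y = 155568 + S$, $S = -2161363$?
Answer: $\frac{1297985870353}{1326598714485} \approx 0.97843$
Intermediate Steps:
$Y = -2005795$ ($Y = 155568 - 2161363 = -2005795$)
$P{\left(w \right)} = 13 + 2 w^{2}$ ($P{\left(w \right)} = -7 + \left(\left(w^{2} + w w\right) + 20\right) = -7 + \left(\left(w^{2} + w^{2}\right) + 20\right) = -7 + \left(2 w^{2} + 20\right) = -7 + \left(20 + 2 w^{2}\right) = 13 + 2 w^{2}$)
$- \frac{4367313}{Y} - \frac{3964714}{1709 P{\left(31 \right)}} = - \frac{4367313}{-2005795} - \frac{3964714}{1709 \left(13 + 2 \cdot 31^{2}\right)} = \left(-4367313\right) \left(- \frac{1}{2005795}\right) - \frac{3964714}{1709 \left(13 + 2 \cdot 961\right)} = \frac{4367313}{2005795} - \frac{3964714}{1709 \left(13 + 1922\right)} = \frac{4367313}{2005795} - \frac{3964714}{1709 \cdot 1935} = \frac{4367313}{2005795} - \frac{3964714}{3306915} = \frac{1297985870353}{1326598714485}$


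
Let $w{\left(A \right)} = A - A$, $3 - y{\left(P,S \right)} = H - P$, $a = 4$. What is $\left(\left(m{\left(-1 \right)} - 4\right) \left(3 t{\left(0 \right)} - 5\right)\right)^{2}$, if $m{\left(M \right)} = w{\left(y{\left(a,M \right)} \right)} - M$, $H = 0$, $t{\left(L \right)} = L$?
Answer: $225$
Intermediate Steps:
$y{\left(P,S \right)} = 3 + P$ ($y{\left(P,S \right)} = 3 - \left(0 - P\right) = 3 - - P = 3 + P$)
$w{\left(A \right)} = 0$
$m{\left(M \right)} = - M$ ($m{\left(M \right)} = 0 - M = - M$)
$\left(\left(m{\left(-1 \right)} - 4\right) \left(3 t{\left(0 \right)} - 5\right)\right)^{2} = \left(\left(\left(-1\right) \left(-1\right) - 4\right) \left(3 \cdot 0 - 5\right)\right)^{2} = \left(\left(1 - 4\right) \left(0 - 5\right)\right)^{2} = \left(\left(-3\right) \left(-5\right)\right)^{2} = 15^{2} = 225$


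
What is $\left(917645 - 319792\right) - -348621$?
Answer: $946474$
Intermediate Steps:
$\left(917645 - 319792\right) - -348621 = 597853 + 348621 = 946474$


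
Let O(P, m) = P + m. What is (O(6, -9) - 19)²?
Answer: 484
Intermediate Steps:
(O(6, -9) - 19)² = ((6 - 9) - 19)² = (-3 - 19)² = (-22)² = 484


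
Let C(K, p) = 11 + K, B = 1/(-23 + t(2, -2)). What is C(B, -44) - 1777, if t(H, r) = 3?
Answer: -35321/20 ≈ -1766.1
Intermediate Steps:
B = -1/20 (B = 1/(-23 + 3) = 1/(-20) = -1/20 ≈ -0.050000)
C(B, -44) - 1777 = (11 - 1/20) - 1777 = 219/20 - 1777 = -35321/20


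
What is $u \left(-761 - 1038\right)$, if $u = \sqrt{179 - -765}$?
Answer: $- 7196 \sqrt{59} \approx -55274.0$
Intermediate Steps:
$u = 4 \sqrt{59}$ ($u = \sqrt{179 + 765} = \sqrt{944} = 4 \sqrt{59} \approx 30.725$)
$u \left(-761 - 1038\right) = 4 \sqrt{59} \left(-761 - 1038\right) = 4 \sqrt{59} \left(-1799\right) = - 7196 \sqrt{59}$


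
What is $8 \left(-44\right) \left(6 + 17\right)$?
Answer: $-8096$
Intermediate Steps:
$8 \left(-44\right) \left(6 + 17\right) = \left(-352\right) 23 = -8096$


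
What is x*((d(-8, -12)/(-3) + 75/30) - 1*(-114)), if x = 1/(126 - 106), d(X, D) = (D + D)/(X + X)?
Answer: 29/5 ≈ 5.8000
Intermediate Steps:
d(X, D) = D/X (d(X, D) = (2*D)/((2*X)) = (2*D)*(1/(2*X)) = D/X)
x = 1/20 ≈ 0.050000
x*((d(-8, -12)/(-3) + 75/30) - 1*(-114)) = ((-12/(-8)/(-3) + 75/30) - 1*(-114))/20 = ((-12*(-1/8)*(-1/3) + 75*(1/30)) + 114)/20 = (((3/2)*(-1/3) + 5/2) + 114)/20 = ((-1/2 + 5/2) + 114)/20 = (2 + 114)/20 = (1/20)*116 = 29/5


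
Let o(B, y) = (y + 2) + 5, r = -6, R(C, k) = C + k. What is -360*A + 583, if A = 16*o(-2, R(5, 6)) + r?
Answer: -100937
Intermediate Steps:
o(B, y) = 7 + y (o(B, y) = (2 + y) + 5 = 7 + y)
A = 282 (A = 16*(7 + (5 + 6)) - 6 = 16*(7 + 11) - 6 = 16*18 - 6 = 288 - 6 = 282)
-360*A + 583 = -360*282 + 583 = -101520 + 583 = -100937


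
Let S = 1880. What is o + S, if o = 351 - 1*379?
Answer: 1852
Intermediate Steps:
o = -28 (o = 351 - 379 = -28)
o + S = -28 + 1880 = 1852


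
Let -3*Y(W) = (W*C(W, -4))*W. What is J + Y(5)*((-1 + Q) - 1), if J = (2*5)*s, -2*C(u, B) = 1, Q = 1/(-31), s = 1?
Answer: 95/62 ≈ 1.5323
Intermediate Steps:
Q = -1/31 ≈ -0.032258
C(u, B) = -½ (C(u, B) = -½*1 = -½)
J = 10 (J = (2*5)*1 = 10*1 = 10)
Y(W) = W²/6 (Y(W) = -W*(-½)*W/3 = -(-W/2)*W/3 = -(-1)*W²/6 = W²/6)
J + Y(5)*((-1 + Q) - 1) = 10 + ((⅙)*5²)*((-1 - 1/31) - 1) = 10 + ((⅙)*25)*(-32/31 - 1) = 10 + (25/6)*(-63/31) = 10 - 525/62 = 95/62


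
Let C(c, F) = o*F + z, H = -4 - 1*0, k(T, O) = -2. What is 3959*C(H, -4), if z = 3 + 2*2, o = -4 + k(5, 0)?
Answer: 122729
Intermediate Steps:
o = -6 (o = -4 - 2 = -6)
z = 7 (z = 3 + 4 = 7)
H = -4 (H = -4 + 0 = -4)
C(c, F) = 7 - 6*F (C(c, F) = -6*F + 7 = 7 - 6*F)
3959*C(H, -4) = 3959*(7 - 6*(-4)) = 3959*(7 + 24) = 3959*31 = 122729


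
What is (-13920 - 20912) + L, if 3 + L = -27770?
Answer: -62605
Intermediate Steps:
L = -27773 (L = -3 - 27770 = -27773)
(-13920 - 20912) + L = (-13920 - 20912) - 27773 = -34832 - 27773 = -62605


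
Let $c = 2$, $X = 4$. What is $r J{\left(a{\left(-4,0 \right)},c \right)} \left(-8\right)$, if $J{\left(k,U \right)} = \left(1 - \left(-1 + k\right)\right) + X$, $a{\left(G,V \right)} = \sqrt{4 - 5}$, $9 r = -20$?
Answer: $\frac{320}{3} - \frac{160 i}{9} \approx 106.67 - 17.778 i$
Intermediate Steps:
$r = - \frac{20}{9}$ ($r = \frac{1}{9} \left(-20\right) = - \frac{20}{9} \approx -2.2222$)
$a{\left(G,V \right)} = i$ ($a{\left(G,V \right)} = \sqrt{-1} = i$)
$J{\left(k,U \right)} = 6 - k$ ($J{\left(k,U \right)} = \left(1 - \left(-1 + k\right)\right) + 4 = \left(2 - k\right) + 4 = 6 - k$)
$r J{\left(a{\left(-4,0 \right)},c \right)} \left(-8\right) = - \frac{20 \left(6 - i\right)}{9} \left(-8\right) = \left(- \frac{40}{3} + \frac{20 i}{9}\right) \left(-8\right) = \frac{320}{3} - \frac{160 i}{9}$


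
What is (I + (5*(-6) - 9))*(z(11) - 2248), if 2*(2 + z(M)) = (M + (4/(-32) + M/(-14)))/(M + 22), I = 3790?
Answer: -2835563335/336 ≈ -8.4392e+6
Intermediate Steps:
z(M) = -2 + (-1/8 + 13*M/14)/(2*(22 + M)) (z(M) = -2 + ((M + (4/(-32) + M/(-14)))/(M + 22))/2 = -2 + ((M + (4*(-1/32) + M*(-1/14)))/(22 + M))/2 = -2 + ((M + (-1/8 - M/14))/(22 + M))/2 = -2 + ((-1/8 + 13*M/14)/(22 + M))/2 = -2 + (-1/8 + 13*M/14)/(2*(22 + M)))
(I + (5*(-6) - 9))*(z(11) - 2248) = (3790 + (5*(-6) - 9))*((-4935 - 172*11)/(112*(22 + 11)) - 2248) = (3790 + (-30 - 9))*((1/112)*(-4935 - 1892)/33 - 2248) = (3790 - 39)*((1/112)*(1/33)*(-6827) - 2248) = 3751*(-6827/3696 - 2248) = 3751*(-8315435/3696) = -2835563335/336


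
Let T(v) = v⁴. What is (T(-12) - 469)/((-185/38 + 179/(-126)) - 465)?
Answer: -24259599/564133 ≈ -43.003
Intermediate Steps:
(T(-12) - 469)/((-185/38 + 179/(-126)) - 465) = ((-12)⁴ - 469)/((-185/38 + 179/(-126)) - 465) = (20736 - 469)/((-185*1/38 + 179*(-1/126)) - 465) = 20267/((-185/38 - 179/126) - 465) = 20267/(-7528/1197 - 465) = 20267/(-564133/1197) = 20267*(-1197/564133) = -24259599/564133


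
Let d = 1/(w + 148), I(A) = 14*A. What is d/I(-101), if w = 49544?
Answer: -1/70264488 ≈ -1.4232e-8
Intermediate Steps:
d = 1/49692 (d = 1/(49544 + 148) = 1/49692 ≈ 2.0124e-5)
d/I(-101) = 1/(49692*((14*(-101)))) = (1/49692)/(-1414) = (1/49692)*(-1/1414) = -1/70264488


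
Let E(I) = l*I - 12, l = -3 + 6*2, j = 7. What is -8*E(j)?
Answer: -408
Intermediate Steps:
l = 9 (l = -3 + 12 = 9)
E(I) = -12 + 9*I (E(I) = 9*I - 12 = -12 + 9*I)
-8*E(j) = -8*(-12 + 9*7) = -8*(-12 + 63) = -8*51 = -408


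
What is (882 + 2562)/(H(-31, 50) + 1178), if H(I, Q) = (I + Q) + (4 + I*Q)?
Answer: -3444/349 ≈ -9.8682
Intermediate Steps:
H(I, Q) = 4 + I + Q + I*Q
(882 + 2562)/(H(-31, 50) + 1178) = (882 + 2562)/((4 - 31 + 50 - 31*50) + 1178) = 3444/((4 - 31 + 50 - 1550) + 1178) = 3444/(-1527 + 1178) = 3444/(-349) = 3444*(-1/349) = -3444/349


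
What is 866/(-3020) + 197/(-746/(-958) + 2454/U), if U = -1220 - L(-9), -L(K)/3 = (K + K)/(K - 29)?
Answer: -660991762959/4136731070 ≈ -159.79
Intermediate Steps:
L(K) = -6*K/(-29 + K) (L(K) = -3*(K + K)/(K - 29) = -3*2*K/(-29 + K) = -6*K/(-29 + K))
U = -23153/19 (U = -1220 - (-6)*(-9)/(-29 - 9) = -1220 - (-6)*(-9)/(-38) = -1220 - (-6)*(-9)*(-1)/38 = -1220 - 1*(-27/19) = -1220 + 27/19 = -23153/19 ≈ -1218.6)
866/(-3020) + 197/(-746/(-958) + 2454/U) = 866/(-3020) + 197/(-746/(-958) + 2454/(-23153/19)) = 866*(-1/3020) + 197/(-746*(-1/958) + 2454*(-19/23153)) = -433/1510 + 197/(373/479 - 46626/23153) = -433/1510 + 197/(-13697785/11090287) = -433/1510 + 197*(-11090287/13697785) = -433/1510 - 2184786539/13697785 = -660991762959/4136731070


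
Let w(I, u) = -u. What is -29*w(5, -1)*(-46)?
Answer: 1334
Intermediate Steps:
-29*w(5, -1)*(-46) = -(-29)*(-1)*(-46) = -29*1*(-46) = -29*(-46) = 1334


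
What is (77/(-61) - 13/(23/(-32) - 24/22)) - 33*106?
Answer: -10437823/2989 ≈ -3492.1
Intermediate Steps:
(77/(-61) - 13/(23/(-32) - 24/22)) - 33*106 = (77*(-1/61) - 13/(23*(-1/32) - 24*1/22)) - 3498 = (-77/61 - 13/(-23/32 - 12/11)) - 3498 = (-77/61 - 13/(-637/352)) - 3498 = (-77/61 - 13*(-352/637)) - 3498 = (-77/61 + 352/49) - 3498 = 17699/2989 - 3498 = -10437823/2989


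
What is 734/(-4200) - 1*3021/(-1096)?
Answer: 1485467/575400 ≈ 2.5816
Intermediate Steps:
734/(-4200) - 1*3021/(-1096) = 734*(-1/4200) - 3021*(-1/1096) = -367/2100 + 3021/1096 = 1485467/575400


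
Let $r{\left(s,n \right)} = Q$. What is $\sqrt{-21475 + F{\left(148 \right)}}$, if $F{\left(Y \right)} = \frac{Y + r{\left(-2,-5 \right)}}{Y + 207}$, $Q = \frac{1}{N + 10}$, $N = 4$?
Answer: $\frac{i \sqrt{530441524690}}{4970} \approx 146.54 i$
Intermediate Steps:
$Q = \frac{1}{14}$ ($Q = \frac{1}{4 + 10} = \frac{1}{14} \approx 0.071429$)
$r{\left(s,n \right)} = \frac{1}{14}$
$F{\left(Y \right)} = \frac{\frac{1}{14} + Y}{207 + Y}$ ($F{\left(Y \right)} = \frac{Y + \frac{1}{14}}{Y + 207} = \frac{\frac{1}{14} + Y}{207 + Y}$)
$\sqrt{-21475 + F{\left(148 \right)}} = \sqrt{-21475 + \frac{\frac{1}{14} + 148}{207 + 148}} = \sqrt{-21475 + \frac{1}{355} \cdot \frac{2073}{14}} = \sqrt{-21475 + \frac{2073}{4970}} = \sqrt{- \frac{106728677}{4970}} = \frac{i \sqrt{530441524690}}{4970}$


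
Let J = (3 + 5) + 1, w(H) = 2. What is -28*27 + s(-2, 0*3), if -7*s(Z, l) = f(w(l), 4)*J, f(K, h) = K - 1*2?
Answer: -756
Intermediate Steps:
f(K, h) = -2 + K (f(K, h) = K - 2 = -2 + K)
J = 9 (J = 8 + 1 = 9)
s(Z, l) = 0 (s(Z, l) = -(-2 + 2)*9/7 = -0*9 = -⅐*0 = 0)
-28*27 + s(-2, 0*3) = -28*27 + 0 = -756 + 0 = -756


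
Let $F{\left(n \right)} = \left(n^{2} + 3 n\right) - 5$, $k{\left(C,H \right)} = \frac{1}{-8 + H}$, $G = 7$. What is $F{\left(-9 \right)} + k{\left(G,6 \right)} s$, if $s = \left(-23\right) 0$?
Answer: $49$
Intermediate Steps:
$s = 0$
$F{\left(n \right)} = -5 + n^{2} + 3 n$
$F{\left(-9 \right)} + k{\left(G,6 \right)} s = \left(-5 + \left(-9\right)^{2} + 3 \left(-9\right)\right) + \frac{1}{-8 + 6} \cdot 0 = \left(-5 + 81 - 27\right) + \frac{1}{-2} \cdot 0 = 49 - 0 = 49 + 0 = 49$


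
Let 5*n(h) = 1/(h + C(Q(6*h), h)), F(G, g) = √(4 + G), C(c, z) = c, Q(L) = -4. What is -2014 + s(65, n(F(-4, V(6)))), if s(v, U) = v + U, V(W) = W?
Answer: -38981/20 ≈ -1949.1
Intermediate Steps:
n(h) = 1/(5*(-4 + h)) (n(h) = 1/(5*(h - 4)) = 1/(5*(-4 + h)))
s(v, U) = U + v
-2014 + s(65, n(F(-4, V(6)))) = -2014 + (1/(5*(-4 + √(4 - 4))) + 65) = -2014 + (1/(5*(-4 + √0)) + 65) = -2014 + (1/(5*(-4 + 0)) + 65) = -2014 + ((⅕)/(-4) + 65) = -2014 + ((⅕)*(-¼) + 65) = -2014 + (-1/20 + 65) = -2014 + 1299/20 = -38981/20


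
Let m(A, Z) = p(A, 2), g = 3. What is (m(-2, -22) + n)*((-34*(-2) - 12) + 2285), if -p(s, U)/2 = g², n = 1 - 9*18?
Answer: -419039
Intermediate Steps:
n = -161 (n = 1 - 162 = -161)
p(s, U) = -18 (p(s, U) = -2*3² = -2*9 = -18)
m(A, Z) = -18
(m(-2, -22) + n)*((-34*(-2) - 12) + 2285) = (-18 - 161)*((-34*(-2) - 12) + 2285) = -179*((68 - 12) + 2285) = -179*(56 + 2285) = -179*2341 = -419039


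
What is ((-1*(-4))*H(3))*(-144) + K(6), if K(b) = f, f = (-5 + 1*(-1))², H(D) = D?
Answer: -1692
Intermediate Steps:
f = 36 (f = (-5 - 1)² = (-6)² = 36)
K(b) = 36
((-1*(-4))*H(3))*(-144) + K(6) = (-1*(-4)*3)*(-144) + 36 = (4*3)*(-144) + 36 = 12*(-144) + 36 = -1728 + 36 = -1692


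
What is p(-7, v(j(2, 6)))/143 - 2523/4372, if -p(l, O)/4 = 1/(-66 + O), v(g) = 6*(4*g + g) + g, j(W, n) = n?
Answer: -5414021/9377940 ≈ -0.57731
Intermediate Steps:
v(g) = 31*g (v(g) = 6*(5*g) + g = 30*g + g = 31*g)
p(l, O) = -4/(-66 + O)
p(-7, v(j(2, 6)))/143 - 2523/4372 = -4/(-66 + 31*6)/143 - 2523/4372 = -4/(-66 + 186)*(1/143) - 2523*1/4372 = -4/120*(1/143) - 2523/4372 = -4*1/120*(1/143) - 2523/4372 = -1/30*1/143 - 2523/4372 = -1/4290 - 2523/4372 = -5414021/9377940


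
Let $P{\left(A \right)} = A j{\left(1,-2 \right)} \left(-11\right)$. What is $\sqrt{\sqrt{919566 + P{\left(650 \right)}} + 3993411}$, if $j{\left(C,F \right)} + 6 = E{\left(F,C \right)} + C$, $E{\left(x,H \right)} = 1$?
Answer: $\sqrt{3993411 + \sqrt{948166}} \approx 1998.6$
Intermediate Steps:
$j{\left(C,F \right)} = -5 + C$ ($j{\left(C,F \right)} = -6 + \left(1 + C\right) = -5 + C$)
$P{\left(A \right)} = 44 A$ ($P{\left(A \right)} = A \left(-5 + 1\right) \left(-11\right) = A \left(-4\right) \left(-11\right) = - 4 A \left(-11\right) = 44 A$)
$\sqrt{\sqrt{919566 + P{\left(650 \right)}} + 3993411} = \sqrt{\sqrt{919566 + 44 \cdot 650} + 3993411} = \sqrt{\sqrt{919566 + 28600} + 3993411} = \sqrt{\sqrt{948166} + 3993411} = \sqrt{3993411 + \sqrt{948166}}$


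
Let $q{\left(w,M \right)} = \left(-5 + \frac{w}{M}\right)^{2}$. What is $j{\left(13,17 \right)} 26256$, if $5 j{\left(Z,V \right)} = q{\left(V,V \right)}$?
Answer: $\frac{420096}{5} \approx 84019.0$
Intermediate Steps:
$j{\left(Z,V \right)} = \frac{16}{5}$ ($j{\left(Z,V \right)} = \frac{\frac{1}{V^{2}} \left(- V + 5 V\right)^{2}}{5} = \frac{\frac{1}{V^{2}} \left(4 V\right)^{2}}{5} = \frac{\frac{1}{V^{2}} \cdot 16 V^{2}}{5} = \frac{1}{5} \cdot 16 = \frac{16}{5}$)
$j{\left(13,17 \right)} 26256 = \frac{16}{5} \cdot 26256 = \frac{420096}{5}$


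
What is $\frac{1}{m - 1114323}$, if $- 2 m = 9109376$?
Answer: $- \frac{1}{5669011} \approx -1.764 \cdot 10^{-7}$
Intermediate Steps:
$m = -4554688$ ($m = \left(- \frac{1}{2}\right) 9109376 = -4554688$)
$\frac{1}{m - 1114323} = \frac{1}{-4554688 - 1114323} = \frac{1}{-5669011} = - \frac{1}{5669011}$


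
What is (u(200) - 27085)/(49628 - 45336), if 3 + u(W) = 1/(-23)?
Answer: -623025/98716 ≈ -6.3113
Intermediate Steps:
u(W) = -70/23 (u(W) = -3 + 1/(-23) = -3 - 1/23 = -70/23)
(u(200) - 27085)/(49628 - 45336) = (-70/23 - 27085)/(49628 - 45336) = -623025/23/4292 = -623025/23*1/4292 = -623025/98716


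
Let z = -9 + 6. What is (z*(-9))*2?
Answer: 54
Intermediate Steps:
z = -3
(z*(-9))*2 = -3*(-9)*2 = 27*2 = 54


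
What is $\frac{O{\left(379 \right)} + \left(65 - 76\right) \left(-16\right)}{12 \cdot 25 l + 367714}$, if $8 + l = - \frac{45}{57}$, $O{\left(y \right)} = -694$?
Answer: $- \frac{4921}{3468233} \approx -0.0014189$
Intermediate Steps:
$l = - \frac{167}{19}$ ($l = -8 - \frac{45}{57} = -8 - \frac{15}{19} = - \frac{167}{19} \approx -8.7895$)
$\frac{O{\left(379 \right)} + \left(65 - 76\right) \left(-16\right)}{12 \cdot 25 l + 367714} = \frac{-694 + \left(65 - 76\right) \left(-16\right)}{12 \cdot 25 \left(- \frac{167}{19}\right) + 367714} = \frac{-694 + \left(65 - 76\right) \left(-16\right)}{300 \left(- \frac{167}{19}\right) + 367714} = \frac{-694 + \left(65 - 76\right) \left(-16\right)}{- \frac{50100}{19} + 367714} = \frac{-694 + \left(65 - 76\right) \left(-16\right)}{\frac{6936466}{19}} = \left(-694 + \left(65 - 76\right) \left(-16\right)\right) \frac{19}{6936466} = \left(-694 - -176\right) \frac{19}{6936466} = \left(-694 + 176\right) \frac{19}{6936466} = \left(-518\right) \frac{19}{6936466} = - \frac{4921}{3468233}$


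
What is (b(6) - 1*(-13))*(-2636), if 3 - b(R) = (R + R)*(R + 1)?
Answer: 179248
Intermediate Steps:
b(R) = 3 - 2*R*(1 + R) (b(R) = 3 - (R + R)*(R + 1) = 3 - 2*R*(1 + R))
(b(6) - 1*(-13))*(-2636) = ((3 - 2*6 - 2*6²) - 1*(-13))*(-2636) = ((3 - 12 - 2*36) + 13)*(-2636) = ((3 - 12 - 72) + 13)*(-2636) = (-81 + 13)*(-2636) = -68*(-2636) = 179248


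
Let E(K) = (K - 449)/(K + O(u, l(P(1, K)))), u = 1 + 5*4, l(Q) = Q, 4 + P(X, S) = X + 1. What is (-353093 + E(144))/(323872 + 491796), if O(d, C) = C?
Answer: -50139511/115824856 ≈ -0.43289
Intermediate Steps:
P(X, S) = -3 + X (P(X, S) = -4 + (X + 1) = -4 + (1 + X) = -3 + X)
u = 21 (u = 1 + 20 = 21)
E(K) = (-449 + K)/(-2 + K) (E(K) = (K - 449)/(K + (-3 + 1)) = (-449 + K)/(K - 2) = (-449 + K)/(-2 + K))
(-353093 + E(144))/(323872 + 491796) = (-353093 + (-449 + 144)/(-2 + 144))/(323872 + 491796) = (-353093 - 305/142)/815668 = (-353093 + (1/142)*(-305))*(1/815668) = (-353093 - 305/142)*(1/815668) = -50139511/142*1/815668 = -50139511/115824856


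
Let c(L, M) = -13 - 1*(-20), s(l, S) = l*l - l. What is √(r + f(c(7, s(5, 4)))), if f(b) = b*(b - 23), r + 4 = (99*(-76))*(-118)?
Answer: 2*√221929 ≈ 942.19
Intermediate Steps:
s(l, S) = l² - l
c(L, M) = 7 (c(L, M) = -13 + 20 = 7)
r = 887828 (r = -4 + (99*(-76))*(-118) = -4 - 7524*(-118) = -4 + 887832 = 887828)
f(b) = b*(-23 + b)
√(r + f(c(7, s(5, 4)))) = √(887828 + 7*(-23 + 7)) = √(887828 + 7*(-16)) = √(887828 - 112) = √887716 = 2*√221929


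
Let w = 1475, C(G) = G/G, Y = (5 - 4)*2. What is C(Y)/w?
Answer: 1/1475 ≈ 0.00067797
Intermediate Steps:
Y = 2 (Y = 1*2 = 2)
C(G) = 1
C(Y)/w = 1/1475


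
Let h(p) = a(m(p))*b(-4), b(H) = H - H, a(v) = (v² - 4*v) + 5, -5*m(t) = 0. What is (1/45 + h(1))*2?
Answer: 2/45 ≈ 0.044444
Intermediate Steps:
m(t) = 0 (m(t) = -⅕*0 = 0)
a(v) = 5 + v² - 4*v
b(H) = 0
h(p) = 0 (h(p) = (5 + 0² - 4*0)*0 = (5 + 0 + 0)*0 = 5*0 = 0)
(1/45 + h(1))*2 = (1/45 + 0)*2 = (1/45)*2 = 2/45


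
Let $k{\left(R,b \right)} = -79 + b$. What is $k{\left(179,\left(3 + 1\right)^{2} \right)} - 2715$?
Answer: $-2778$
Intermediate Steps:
$k{\left(179,\left(3 + 1\right)^{2} \right)} - 2715 = \left(-79 + \left(3 + 1\right)^{2}\right) - 2715 = \left(-79 + 4^{2}\right) - 2715 = \left(-79 + 16\right) - 2715 = -63 - 2715 = -2778$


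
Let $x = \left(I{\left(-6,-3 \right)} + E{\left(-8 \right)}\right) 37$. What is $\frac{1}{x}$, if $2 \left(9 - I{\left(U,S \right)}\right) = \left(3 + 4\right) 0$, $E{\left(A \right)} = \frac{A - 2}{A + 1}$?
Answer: $\frac{7}{2701} \approx 0.0025916$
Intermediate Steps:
$E{\left(A \right)} = \frac{-2 + A}{1 + A}$
$I{\left(U,S \right)} = 9$ ($I{\left(U,S \right)} = 9 - \frac{\left(3 + 4\right) 0}{2} = 9 - \frac{7 \cdot 0}{2} = 9 - 0 = 9 + 0 = 9$)
$x = \frac{2701}{7}$ ($x = \left(9 + \frac{-2 - 8}{1 - 8}\right) 37 = \left(9 + \frac{1}{-7} \left(-10\right)\right) 37 = \left(9 - - \frac{10}{7}\right) 37 = \left(9 + \frac{10}{7}\right) 37 = \frac{73}{7} \cdot 37 = \frac{2701}{7} \approx 385.86$)
$\frac{1}{x} = \frac{1}{\frac{2701}{7}} = \frac{7}{2701}$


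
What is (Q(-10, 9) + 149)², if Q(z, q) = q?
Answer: 24964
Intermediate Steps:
(Q(-10, 9) + 149)² = (9 + 149)² = 158² = 24964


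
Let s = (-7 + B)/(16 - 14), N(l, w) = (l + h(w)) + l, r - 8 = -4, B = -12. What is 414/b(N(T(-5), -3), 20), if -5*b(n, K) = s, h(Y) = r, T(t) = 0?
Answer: 4140/19 ≈ 217.89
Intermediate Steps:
r = 4 (r = 8 - 4 = 4)
h(Y) = 4
N(l, w) = 4 + 2*l (N(l, w) = (l + 4) + l = (4 + l) + l = 4 + 2*l)
s = -19/2 (s = (-7 - 12)/(16 - 14) = -19/2 ≈ -9.5000)
b(n, K) = 19/10 (b(n, K) = -⅕*(-19/2) = 19/10)
414/b(N(T(-5), -3), 20) = 414/(19/10) = 414*(10/19) = 4140/19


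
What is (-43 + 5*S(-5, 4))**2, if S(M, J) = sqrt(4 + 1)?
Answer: 1974 - 430*sqrt(5) ≈ 1012.5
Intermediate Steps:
S(M, J) = sqrt(5)
(-43 + 5*S(-5, 4))**2 = (-43 + 5*sqrt(5))**2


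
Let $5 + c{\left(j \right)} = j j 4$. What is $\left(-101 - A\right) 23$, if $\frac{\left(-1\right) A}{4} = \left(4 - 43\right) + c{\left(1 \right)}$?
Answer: $-6003$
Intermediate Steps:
$c{\left(j \right)} = -5 + 4 j^{2}$ ($c{\left(j \right)} = -5 + j j 4 = -5 + j^{2} \cdot 4 = -5 + 4 j^{2}$)
$A = 160$ ($A = - 4 \left(\left(4 - 43\right) - \left(5 - 4 \cdot 1^{2}\right)\right) = - 4 \left(-39 + \left(-5 + 4 \cdot 1\right)\right) = - 4 \left(-39 + \left(-5 + 4\right)\right) = - 4 \left(-39 - 1\right) = \left(-4\right) \left(-40\right) = 160$)
$\left(-101 - A\right) 23 = \left(-101 - 160\right) 23 = \left(-261\right) 23 = -6003$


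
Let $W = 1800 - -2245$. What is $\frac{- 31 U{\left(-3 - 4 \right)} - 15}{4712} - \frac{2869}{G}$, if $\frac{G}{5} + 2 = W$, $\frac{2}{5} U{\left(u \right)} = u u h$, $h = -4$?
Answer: $\frac{293243897}{95253080} \approx 3.0786$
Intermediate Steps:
$U{\left(u \right)} = - 10 u^{2}$ ($U{\left(u \right)} = \frac{5 u u \left(-4\right)}{2} = \frac{5 u^{2} \left(-4\right)}{2} = \frac{5 \left(- 4 u^{2}\right)}{2} = - 10 u^{2}$)
$W = 4045$ ($W = 1800 + 2245 = 4045$)
$G = 20215$ ($G = -10 + 5 \cdot 4045 = -10 + 20225 = 20215$)
$\frac{- 31 U{\left(-3 - 4 \right)} - 15}{4712} - \frac{2869}{G} = \frac{- 31 \left(- 10 \left(-3 - 4\right)^{2}\right) - 15}{4712} - \frac{2869}{20215} = \left(- 31 \left(- 10 \left(-7\right)^{2}\right) - 15\right) \frac{1}{4712} - \frac{2869}{20215} = \left(- 31 \left(\left(-10\right) 49\right) - 15\right) \frac{1}{4712} - \frac{2869}{20215} = \left(\left(-31\right) \left(-490\right) - 15\right) \frac{1}{4712} - \frac{2869}{20215} = \left(15190 - 15\right) \frac{1}{4712} - \frac{2869}{20215} = 15175 \cdot \frac{1}{4712} - \frac{2869}{20215} = \frac{15175}{4712} - \frac{2869}{20215} = \frac{293243897}{95253080}$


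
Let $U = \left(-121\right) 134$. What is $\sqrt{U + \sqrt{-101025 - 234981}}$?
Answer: $\sqrt{-16214 + 3 i \sqrt{37334}} \approx 2.2758 + 127.35 i$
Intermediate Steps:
$U = -16214$
$\sqrt{U + \sqrt{-101025 - 234981}} = \sqrt{-16214 + \sqrt{-101025 - 234981}} = \sqrt{-16214 + \sqrt{-336006}} = \sqrt{-16214 + 3 i \sqrt{37334}}$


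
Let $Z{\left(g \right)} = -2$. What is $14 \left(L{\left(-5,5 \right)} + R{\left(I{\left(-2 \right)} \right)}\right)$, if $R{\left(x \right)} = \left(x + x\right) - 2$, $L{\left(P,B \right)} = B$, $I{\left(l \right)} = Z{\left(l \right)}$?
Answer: $-14$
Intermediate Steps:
$I{\left(l \right)} = -2$
$R{\left(x \right)} = -2 + 2 x$ ($R{\left(x \right)} = 2 x - 2 = -2 + 2 x$)
$14 \left(L{\left(-5,5 \right)} + R{\left(I{\left(-2 \right)} \right)}\right) = 14 \left(5 + \left(-2 + 2 \left(-2\right)\right)\right) = 14 \left(5 - 6\right) = 14 \left(-1\right) = -14$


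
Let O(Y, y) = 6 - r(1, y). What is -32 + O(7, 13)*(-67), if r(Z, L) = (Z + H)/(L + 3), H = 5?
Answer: -3271/8 ≈ -408.88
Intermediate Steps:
r(Z, L) = (5 + Z)/(3 + L) (r(Z, L) = (Z + 5)/(L + 3) = (5 + Z)/(3 + L))
O(Y, y) = 6 - 6/(3 + y) (O(Y, y) = 6 - (5 + 1)/(3 + y) = 6 - 6/(3 + y))
-32 + O(7, 13)*(-67) = -32 + (6*(2 + 13)/(3 + 13))*(-67) = -32 + (6*15/16)*(-67) = -32 + (6*(1/16)*15)*(-67) = -32 + (45/8)*(-67) = -32 - 3015/8 = -3271/8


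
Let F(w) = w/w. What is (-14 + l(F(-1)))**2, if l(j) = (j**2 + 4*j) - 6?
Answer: 225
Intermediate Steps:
F(w) = 1
l(j) = -6 + j**2 + 4*j
(-14 + l(F(-1)))**2 = (-14 + (-6 + 1**2 + 4*1))**2 = (-14 + (-6 + 1 + 4))**2 = (-14 - 1)**2 = (-15)**2 = 225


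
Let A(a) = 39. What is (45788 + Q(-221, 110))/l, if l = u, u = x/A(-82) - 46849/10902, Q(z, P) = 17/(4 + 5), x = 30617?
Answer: 19468853378/331959423 ≈ 58.648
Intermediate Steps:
Q(z, P) = 17/9
u = 110653141/141726 (u = 30617/39 - 46849/10902 = 110653141/141726 ≈ 780.75)
l = 110653141/141726 ≈ 780.75
(45788 + Q(-221, 110))/l = (45788 + 17/9)/(110653141/141726) = (412109/9)*(141726/110653141) = 19468853378/331959423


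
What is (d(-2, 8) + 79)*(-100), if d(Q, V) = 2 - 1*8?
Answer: -7300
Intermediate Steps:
d(Q, V) = -6 (d(Q, V) = 2 - 8 = -6)
(d(-2, 8) + 79)*(-100) = (-6 + 79)*(-100) = 73*(-100) = -7300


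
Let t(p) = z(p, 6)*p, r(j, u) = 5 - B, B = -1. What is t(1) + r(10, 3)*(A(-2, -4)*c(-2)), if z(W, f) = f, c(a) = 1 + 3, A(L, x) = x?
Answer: -90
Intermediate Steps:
c(a) = 4
r(j, u) = 6 (r(j, u) = 5 - 1*(-1) = 5 + 1 = 6)
t(p) = 6*p
t(1) + r(10, 3)*(A(-2, -4)*c(-2)) = 6*1 + 6*(-4*4) = 6 + 6*(-16) = 6 - 96 = -90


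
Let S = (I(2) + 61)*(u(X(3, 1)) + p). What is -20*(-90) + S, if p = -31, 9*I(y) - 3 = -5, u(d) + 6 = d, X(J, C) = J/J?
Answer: -388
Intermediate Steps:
X(J, C) = 1
u(d) = -6 + d
I(y) = -2/9 (I(y) = ⅓ + (⅑)*(-5) = ⅓ - 5/9 = -2/9)
S = -2188 (S = (-2/9 + 61)*((-6 + 1) - 31) = 547*(-5 - 31)/9 = (547/9)*(-36) = -2188)
-20*(-90) + S = -20*(-90) - 2188 = 1800 - 2188 = -388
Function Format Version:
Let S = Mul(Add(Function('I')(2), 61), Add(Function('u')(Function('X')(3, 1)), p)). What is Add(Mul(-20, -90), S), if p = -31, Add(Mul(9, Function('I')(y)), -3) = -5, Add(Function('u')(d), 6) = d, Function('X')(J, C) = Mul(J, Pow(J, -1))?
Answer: -388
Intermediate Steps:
Function('X')(J, C) = 1
Function('u')(d) = Add(-6, d)
Function('I')(y) = Rational(-2, 9) (Function('I')(y) = Add(Rational(1, 3), Mul(Rational(1, 9), -5)) = Add(Rational(1, 3), Rational(-5, 9)) = Rational(-2, 9))
S = -2188 (S = Mul(Add(Rational(-2, 9), 61), Add(Add(-6, 1), -31)) = Mul(Rational(547, 9), Add(-5, -31)) = Mul(Rational(547, 9), -36) = -2188)
Add(Mul(-20, -90), S) = Add(Mul(-20, -90), -2188) = Add(1800, -2188) = -388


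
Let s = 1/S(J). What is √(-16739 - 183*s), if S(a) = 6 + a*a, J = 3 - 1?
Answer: I*√1675730/10 ≈ 129.45*I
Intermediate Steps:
J = 2
S(a) = 6 + a²
s = ⅒ (s = 1/(6 + 2²) = 1/(6 + 4) = 1/10 = ⅒ ≈ 0.10000)
√(-16739 - 183*s) = √(-16739 - 183*⅒) = √(-16739 - 183/10) = √(-167573/10) = I*√1675730/10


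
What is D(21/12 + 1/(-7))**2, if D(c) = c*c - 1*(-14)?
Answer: 169026001/614656 ≈ 274.99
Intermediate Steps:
D(c) = 14 + c**2 (D(c) = c**2 + 14 = 14 + c**2)
D(21/12 + 1/(-7))**2 = (14 + (21/12 + 1/(-7))**2)**2 = (14 + (21*(1/12) + 1*(-1/7))**2)**2 = (14 + (7/4 - 1/7)**2)**2 = (14 + (45/28)**2)**2 = (14 + 2025/784)**2 = (13001/784)**2 = 169026001/614656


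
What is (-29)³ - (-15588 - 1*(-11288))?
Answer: -20089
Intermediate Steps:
(-29)³ - (-15588 - 1*(-11288)) = -24389 - (-15588 + 11288) = -24389 - 1*(-4300) = -24389 + 4300 = -20089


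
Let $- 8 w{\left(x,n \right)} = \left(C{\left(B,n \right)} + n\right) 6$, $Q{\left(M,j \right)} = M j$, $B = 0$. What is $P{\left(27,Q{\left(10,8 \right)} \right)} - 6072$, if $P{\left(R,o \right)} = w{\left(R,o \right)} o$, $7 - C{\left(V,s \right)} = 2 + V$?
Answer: $-11172$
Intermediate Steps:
$C{\left(V,s \right)} = 5 - V$ ($C{\left(V,s \right)} = 7 - \left(2 + V\right) = 5 - V$)
$w{\left(x,n \right)} = - \frac{15}{4} - \frac{3 n}{4}$ ($w{\left(x,n \right)} = - \frac{\left(\left(5 - 0\right) + n\right) 6}{8} = - \frac{\left(\left(5 + 0\right) + n\right) 6}{8} = - \frac{\left(5 + n\right) 6}{8} = - \frac{30 + 6 n}{8} = - \frac{15}{4} - \frac{3 n}{4}$)
$P{\left(R,o \right)} = o \left(- \frac{15}{4} - \frac{3 o}{4}\right)$ ($P{\left(R,o \right)} = \left(- \frac{15}{4} - \frac{3 o}{4}\right) o = o \left(- \frac{15}{4} - \frac{3 o}{4}\right)$)
$P{\left(27,Q{\left(10,8 \right)} \right)} - 6072 = - \frac{3 \cdot 10 \cdot 8 \left(5 + 10 \cdot 8\right)}{4} - 6072 = \left(- \frac{3}{4}\right) 80 \left(5 + 80\right) - 6072 = \left(- \frac{3}{4}\right) 80 \cdot 85 - 6072 = -5100 - 6072 = -11172$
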